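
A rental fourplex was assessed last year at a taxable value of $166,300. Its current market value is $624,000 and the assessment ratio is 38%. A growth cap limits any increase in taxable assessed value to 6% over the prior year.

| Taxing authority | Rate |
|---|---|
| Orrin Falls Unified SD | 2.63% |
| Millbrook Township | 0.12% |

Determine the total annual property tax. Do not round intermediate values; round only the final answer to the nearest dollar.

Uncapped assessed value = $624,000 × 0.38 = $237,120
Cap limit = $166,300 × 1.06 = $176,278
Taxable assessed value = min($237,120, $176,278) = $176,278 (cap binds)
Orrin Falls Unified SD: $176,278 × 0.0263 = $4,636.1114
Millbrook Township: $176,278 × 0.0012 = $211.5336
Total = $4,847.645

$4,848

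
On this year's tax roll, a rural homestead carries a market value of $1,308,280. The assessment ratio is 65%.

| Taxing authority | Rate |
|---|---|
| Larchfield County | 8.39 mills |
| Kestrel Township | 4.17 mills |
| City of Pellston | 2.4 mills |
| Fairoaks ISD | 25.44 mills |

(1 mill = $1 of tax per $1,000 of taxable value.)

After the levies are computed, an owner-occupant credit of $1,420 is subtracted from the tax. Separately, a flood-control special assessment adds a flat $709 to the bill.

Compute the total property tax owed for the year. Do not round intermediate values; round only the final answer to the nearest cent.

$33,644.43

Assessed value = $1,308,280 × 0.65 = $850,382
Larchfield County: $850,382 × 0.00839 = $7,134.70498
Kestrel Township: $850,382 × 0.00417 = $3,546.09294
City of Pellston: $850,382 × 0.0024 = $2,040.9168
Fairoaks ISD: $850,382 × 0.02544 = $21,633.71808
Levies subtotal = $34,355.4328
After credit = $34,355.4328 − $1,420 = $32,935.4328
Total = $32,935.4328 + $709 = $33,644.4328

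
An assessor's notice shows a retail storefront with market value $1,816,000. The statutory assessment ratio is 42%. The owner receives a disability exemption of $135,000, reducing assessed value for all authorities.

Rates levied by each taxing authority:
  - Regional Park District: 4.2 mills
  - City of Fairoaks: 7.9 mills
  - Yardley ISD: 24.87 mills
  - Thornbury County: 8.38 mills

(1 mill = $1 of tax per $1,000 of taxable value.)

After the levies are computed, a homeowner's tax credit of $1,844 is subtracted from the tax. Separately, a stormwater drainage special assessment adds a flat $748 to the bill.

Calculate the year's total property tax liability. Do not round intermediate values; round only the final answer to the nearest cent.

Assessed value = $1,816,000 × 0.42 = $762,720
Taxable value = $762,720 − $135,000 = $627,720
Regional Park District: $627,720 × 0.0042 = $2,636.424
City of Fairoaks: $627,720 × 0.0079 = $4,958.988
Yardley ISD: $627,720 × 0.02487 = $15,611.3964
Thornbury County: $627,720 × 0.00838 = $5,260.2936
Levies subtotal = $28,467.102
After credit = $28,467.102 − $1,844 = $26,623.102
Total = $26,623.102 + $748 = $27,371.102

$27,371.10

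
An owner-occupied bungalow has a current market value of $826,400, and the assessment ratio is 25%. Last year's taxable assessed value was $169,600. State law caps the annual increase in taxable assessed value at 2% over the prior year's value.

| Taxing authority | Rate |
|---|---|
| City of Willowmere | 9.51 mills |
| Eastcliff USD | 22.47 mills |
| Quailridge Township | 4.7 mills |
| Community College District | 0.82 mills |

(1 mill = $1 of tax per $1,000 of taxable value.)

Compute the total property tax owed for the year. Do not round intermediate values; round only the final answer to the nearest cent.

$6,487.20

Uncapped assessed value = $826,400 × 0.25 = $206,600
Cap limit = $169,600 × 1.02 = $172,992
Taxable assessed value = min($206,600, $172,992) = $172,992 (cap binds)
City of Willowmere: $172,992 × 0.00951 = $1,645.15392
Eastcliff USD: $172,992 × 0.02247 = $3,887.13024
Quailridge Township: $172,992 × 0.0047 = $813.0624
Community College District: $172,992 × 0.00082 = $141.85344
Total = $6,487.2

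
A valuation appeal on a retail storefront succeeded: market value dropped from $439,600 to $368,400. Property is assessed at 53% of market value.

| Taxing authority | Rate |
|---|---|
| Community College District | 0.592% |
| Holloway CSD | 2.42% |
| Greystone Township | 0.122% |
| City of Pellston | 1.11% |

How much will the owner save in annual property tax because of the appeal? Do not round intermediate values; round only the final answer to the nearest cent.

$1,601.52

Old assessed value = $439,600 × 0.53 = $232,988
New assessed value = $368,400 × 0.53 = $195,252
Combined rate = 0.00592 + 0.0242 + 0.00122 + 0.0111 = 0.04244
Old tax = $232,988 × 0.04244 = $9,888.01072
New tax = $195,252 × 0.04244 = $8,286.49488
Reduction = $9,888.01072 − $8,286.49488 = $1,601.51584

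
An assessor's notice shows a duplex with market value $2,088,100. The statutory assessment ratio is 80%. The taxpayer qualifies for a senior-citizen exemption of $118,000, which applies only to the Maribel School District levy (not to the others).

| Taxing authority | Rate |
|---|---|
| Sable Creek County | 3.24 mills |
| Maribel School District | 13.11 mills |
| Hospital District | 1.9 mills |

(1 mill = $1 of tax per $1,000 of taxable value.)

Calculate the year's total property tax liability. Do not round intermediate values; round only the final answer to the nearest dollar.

Assessed value = $2,088,100 × 0.8 = $1,670,480
Sable Creek County: $1,670,480 × 0.00324 = $5,412.3552
Maribel School District: ($1,670,480 − $118,000) × 0.01311 = $1,552,480 × 0.01311 = $20,353.0128
Hospital District: $1,670,480 × 0.0019 = $3,173.912
Total = $28,939.28

$28,939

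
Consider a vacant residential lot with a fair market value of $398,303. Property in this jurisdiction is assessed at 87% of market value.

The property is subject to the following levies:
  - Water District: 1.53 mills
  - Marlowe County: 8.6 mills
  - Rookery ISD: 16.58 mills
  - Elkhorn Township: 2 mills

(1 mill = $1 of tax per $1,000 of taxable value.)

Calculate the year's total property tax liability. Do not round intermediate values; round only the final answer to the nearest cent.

$9,948.69

Assessed value = $398,303 × 0.87 = $346,523.61
Water District: $346,523.61 × 0.00153 = $530.1811233
Marlowe County: $346,523.61 × 0.0086 = $2,980.103046
Rookery ISD: $346,523.61 × 0.01658 = $5,745.3614538
Elkhorn Township: $346,523.61 × 0.002 = $693.04722
Total = $530.1811233 + $2,980.103046 + $5,745.3614538 + $693.04722 = $9,948.6928431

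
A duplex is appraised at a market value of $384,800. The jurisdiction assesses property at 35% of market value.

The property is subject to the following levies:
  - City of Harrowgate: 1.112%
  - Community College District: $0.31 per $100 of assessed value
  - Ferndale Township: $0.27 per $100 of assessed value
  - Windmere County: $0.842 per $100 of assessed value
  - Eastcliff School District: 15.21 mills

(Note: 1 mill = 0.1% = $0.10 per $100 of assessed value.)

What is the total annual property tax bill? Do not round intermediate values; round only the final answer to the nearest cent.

Assessed value = $384,800 × 0.35 = $134,680
City of Harrowgate: $134,680 × 0.01112 = $1,497.6416
Community College District: $134,680 × 0.0031 = $417.508
Ferndale Township: $134,680 × 0.0027 = $363.636
Windmere County: $134,680 × 0.00842 = $1,134.0056
Eastcliff School District: $134,680 × 0.01521 = $2,048.4828
Total = $5,461.274

$5,461.27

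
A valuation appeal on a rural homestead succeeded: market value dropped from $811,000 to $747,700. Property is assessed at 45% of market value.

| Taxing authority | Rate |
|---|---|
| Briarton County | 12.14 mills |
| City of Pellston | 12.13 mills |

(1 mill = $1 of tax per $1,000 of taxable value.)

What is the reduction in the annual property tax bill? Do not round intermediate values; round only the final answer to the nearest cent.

Old assessed value = $811,000 × 0.45 = $364,950
New assessed value = $747,700 × 0.45 = $336,465
Combined rate = 0.01214 + 0.01213 = 0.02427
Old tax = $364,950 × 0.02427 = $8,857.3365
New tax = $336,465 × 0.02427 = $8,166.00555
Reduction = $8,857.3365 − $8,166.00555 = $691.33095

$691.33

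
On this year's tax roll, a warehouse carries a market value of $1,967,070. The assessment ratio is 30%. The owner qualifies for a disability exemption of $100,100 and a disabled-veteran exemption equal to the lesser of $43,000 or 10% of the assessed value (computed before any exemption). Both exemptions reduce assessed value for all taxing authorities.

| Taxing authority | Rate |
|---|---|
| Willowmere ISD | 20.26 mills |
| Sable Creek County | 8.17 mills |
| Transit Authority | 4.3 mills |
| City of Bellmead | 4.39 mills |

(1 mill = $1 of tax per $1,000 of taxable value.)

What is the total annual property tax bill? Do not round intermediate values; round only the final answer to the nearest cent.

Assessed value = $1,967,070 × 0.3 = $590,121
Disabled-veteran exemption = min($43,000, 10% × $590,121) = min($43,000, $59,012.1) = $43,000 (dollar cap binds)
Taxable value = $590,121 − $100,100 − $43,000 = $447,021
Willowmere ISD: $447,021 × 0.02026 = $9,056.64546
Sable Creek County: $447,021 × 0.00817 = $3,652.16157
Transit Authority: $447,021 × 0.0043 = $1,922.1903
City of Bellmead: $447,021 × 0.00439 = $1,962.42219
Total = $16,593.41952

$16,593.42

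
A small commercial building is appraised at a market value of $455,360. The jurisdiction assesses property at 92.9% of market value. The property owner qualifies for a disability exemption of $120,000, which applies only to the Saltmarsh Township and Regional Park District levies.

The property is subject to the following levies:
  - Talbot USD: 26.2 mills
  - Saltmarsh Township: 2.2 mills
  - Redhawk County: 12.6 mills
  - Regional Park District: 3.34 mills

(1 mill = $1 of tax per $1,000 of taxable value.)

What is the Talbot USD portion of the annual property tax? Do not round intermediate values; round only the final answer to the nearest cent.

Assessed value = $455,360 × 0.929 = $423,029.44
Talbot USD taxable value = $423,029.44 (exemption does not apply)
Talbot USD levy = $423,029.44 × 0.0262 = $11,083.371328

$11,083.37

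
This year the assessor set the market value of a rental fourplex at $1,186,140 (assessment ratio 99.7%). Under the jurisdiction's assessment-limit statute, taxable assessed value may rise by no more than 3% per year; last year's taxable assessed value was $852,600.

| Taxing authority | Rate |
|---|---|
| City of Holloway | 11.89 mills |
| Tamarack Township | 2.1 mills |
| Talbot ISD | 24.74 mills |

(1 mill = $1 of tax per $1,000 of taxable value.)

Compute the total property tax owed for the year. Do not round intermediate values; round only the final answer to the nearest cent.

$34,011.83

Uncapped assessed value = $1,186,140 × 0.997 = $1,182,581.58
Cap limit = $852,600 × 1.03 = $878,178
Taxable assessed value = min($1,182,581.58, $878,178) = $878,178 (cap binds)
City of Holloway: $878,178 × 0.01189 = $10,441.53642
Tamarack Township: $878,178 × 0.0021 = $1,844.1738
Talbot ISD: $878,178 × 0.02474 = $21,726.12372
Total = $34,011.83394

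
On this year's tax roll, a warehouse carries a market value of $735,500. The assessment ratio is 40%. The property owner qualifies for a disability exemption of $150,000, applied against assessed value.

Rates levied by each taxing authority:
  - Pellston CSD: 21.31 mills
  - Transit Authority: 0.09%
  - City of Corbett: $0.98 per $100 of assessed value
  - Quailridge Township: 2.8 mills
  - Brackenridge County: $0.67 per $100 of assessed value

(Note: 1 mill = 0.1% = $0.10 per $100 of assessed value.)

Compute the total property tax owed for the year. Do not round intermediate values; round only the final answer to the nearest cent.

Assessed value = $735,500 × 0.4 = $294,200
Taxable value = $294,200 − $150,000 = $144,200
Pellston CSD: $144,200 × 0.02131 = $3,072.902
Transit Authority: $144,200 × 0.0009 = $129.78
City of Corbett: $144,200 × 0.0098 = $1,413.16
Quailridge Township: $144,200 × 0.0028 = $403.76
Brackenridge County: $144,200 × 0.0067 = $966.14
Total = $5,985.742

$5,985.74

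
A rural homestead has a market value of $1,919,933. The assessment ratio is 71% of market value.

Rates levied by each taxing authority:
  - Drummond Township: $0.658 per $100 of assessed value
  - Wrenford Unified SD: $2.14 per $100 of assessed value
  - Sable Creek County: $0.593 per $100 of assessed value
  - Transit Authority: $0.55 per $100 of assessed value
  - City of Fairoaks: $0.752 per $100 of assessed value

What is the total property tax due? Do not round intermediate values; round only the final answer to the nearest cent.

Assessed value = $1,919,933 × 0.71 = $1,363,152.43
Drummond Township: $1,363,152.43 × 0.00658 = $8,969.5429894
Wrenford Unified SD: $1,363,152.43 × 0.0214 = $29,171.462002
Sable Creek County: $1,363,152.43 × 0.00593 = $8,083.4939099
Transit Authority: $1,363,152.43 × 0.0055 = $7,497.338365
City of Fairoaks: $1,363,152.43 × 0.00752 = $10,250.9062736
Total = $8,969.5429894 + $29,171.462002 + $8,083.4939099 + $7,497.338365 + $10,250.9062736 = $63,972.7435399

$63,972.74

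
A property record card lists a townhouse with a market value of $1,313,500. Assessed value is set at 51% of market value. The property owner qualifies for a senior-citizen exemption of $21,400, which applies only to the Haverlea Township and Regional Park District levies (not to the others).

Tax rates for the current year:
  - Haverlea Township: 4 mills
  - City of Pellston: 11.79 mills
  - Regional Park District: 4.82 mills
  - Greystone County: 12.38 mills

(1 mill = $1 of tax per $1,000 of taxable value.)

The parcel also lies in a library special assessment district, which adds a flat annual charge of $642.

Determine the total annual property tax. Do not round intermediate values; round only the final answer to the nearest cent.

$22,552.76

Assessed value = $1,313,500 × 0.51 = $669,885
Haverlea Township: ($669,885 − $21,400) × 0.004 = $648,485 × 0.004 = $2,593.94
City of Pellston: $669,885 × 0.01179 = $7,897.94415
Regional Park District: ($669,885 − $21,400) × 0.00482 = $648,485 × 0.00482 = $3,125.6977
Greystone County: $669,885 × 0.01238 = $8,293.1763
Levies subtotal = $21,910.75815
Total = $21,910.75815 + $642 = $22,552.75815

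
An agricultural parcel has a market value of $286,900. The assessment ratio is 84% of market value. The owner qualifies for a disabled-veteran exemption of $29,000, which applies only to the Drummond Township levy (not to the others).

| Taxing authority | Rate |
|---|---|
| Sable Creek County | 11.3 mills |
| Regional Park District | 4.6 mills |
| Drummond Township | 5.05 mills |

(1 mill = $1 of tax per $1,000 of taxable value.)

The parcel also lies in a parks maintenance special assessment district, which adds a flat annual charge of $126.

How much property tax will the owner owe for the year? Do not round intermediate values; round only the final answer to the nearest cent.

$5,028.42

Assessed value = $286,900 × 0.84 = $240,996
Sable Creek County: $240,996 × 0.0113 = $2,723.2548
Regional Park District: $240,996 × 0.0046 = $1,108.5816
Drummond Township: ($240,996 − $29,000) × 0.00505 = $211,996 × 0.00505 = $1,070.5798
Levies subtotal = $4,902.4162
Total = $4,902.4162 + $126 = $5,028.4162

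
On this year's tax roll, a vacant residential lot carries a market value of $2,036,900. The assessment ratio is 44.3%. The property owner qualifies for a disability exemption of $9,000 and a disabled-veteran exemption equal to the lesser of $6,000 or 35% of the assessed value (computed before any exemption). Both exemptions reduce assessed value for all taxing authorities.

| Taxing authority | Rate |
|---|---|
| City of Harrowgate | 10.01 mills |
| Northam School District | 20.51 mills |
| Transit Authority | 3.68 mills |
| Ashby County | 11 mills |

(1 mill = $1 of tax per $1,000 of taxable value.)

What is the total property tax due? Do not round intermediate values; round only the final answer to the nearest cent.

Assessed value = $2,036,900 × 0.443 = $902,346.7
Disabled-veteran exemption = min($6,000, 35% × $902,346.7) = min($6,000, $315,821.345) = $6,000 (dollar cap binds)
Taxable value = $902,346.7 − $9,000 − $6,000 = $887,346.7
City of Harrowgate: $887,346.7 × 0.01001 = $8,882.340467
Northam School District: $887,346.7 × 0.02051 = $18,199.480817
Transit Authority: $887,346.7 × 0.00368 = $3,265.435856
Ashby County: $887,346.7 × 0.011 = $9,760.8137
Total = $40,108.07084

$40,108.07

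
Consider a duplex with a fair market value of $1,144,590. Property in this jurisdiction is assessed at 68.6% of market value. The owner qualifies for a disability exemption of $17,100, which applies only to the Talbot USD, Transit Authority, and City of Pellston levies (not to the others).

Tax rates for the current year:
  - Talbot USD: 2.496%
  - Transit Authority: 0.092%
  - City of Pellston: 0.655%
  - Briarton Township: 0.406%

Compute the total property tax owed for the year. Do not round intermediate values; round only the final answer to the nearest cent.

$28,096.98

Assessed value = $1,144,590 × 0.686 = $785,188.74
Talbot USD: ($785,188.74 − $17,100) × 0.02496 = $768,088.74 × 0.02496 = $19,171.4949504
Transit Authority: ($785,188.74 − $17,100) × 0.00092 = $768,088.74 × 0.00092 = $706.6416408
City of Pellston: ($785,188.74 − $17,100) × 0.00655 = $768,088.74 × 0.00655 = $5,030.981247
Briarton Township: $785,188.74 × 0.00406 = $3,187.8662844
Total = $28,096.9841226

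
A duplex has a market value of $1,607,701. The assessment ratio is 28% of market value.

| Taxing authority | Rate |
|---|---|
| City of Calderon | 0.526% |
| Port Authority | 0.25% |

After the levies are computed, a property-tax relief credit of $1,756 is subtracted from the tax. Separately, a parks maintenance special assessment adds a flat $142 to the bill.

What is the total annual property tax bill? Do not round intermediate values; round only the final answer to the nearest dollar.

Assessed value = $1,607,701 × 0.28 = $450,156.28
City of Calderon: $450,156.28 × 0.00526 = $2,367.8220328
Port Authority: $450,156.28 × 0.0025 = $1,125.3907
Levies subtotal = $3,493.2127328
After credit = $3,493.2127328 − $1,756 = $1,737.2127328
Total = $1,737.2127328 + $142 = $1,879.2127328

$1,879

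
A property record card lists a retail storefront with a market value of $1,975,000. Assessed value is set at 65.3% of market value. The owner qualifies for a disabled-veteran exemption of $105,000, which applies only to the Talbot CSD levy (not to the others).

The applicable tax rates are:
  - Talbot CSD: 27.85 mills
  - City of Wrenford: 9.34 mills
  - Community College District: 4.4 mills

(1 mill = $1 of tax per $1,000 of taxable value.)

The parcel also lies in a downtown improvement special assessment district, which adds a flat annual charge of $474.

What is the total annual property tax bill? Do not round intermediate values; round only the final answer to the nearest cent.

Assessed value = $1,975,000 × 0.653 = $1,289,675
Talbot CSD: ($1,289,675 − $105,000) × 0.02785 = $1,184,675 × 0.02785 = $32,993.19875
City of Wrenford: $1,289,675 × 0.00934 = $12,045.5645
Community College District: $1,289,675 × 0.0044 = $5,674.57
Levies subtotal = $50,713.33325
Total = $50,713.33325 + $474 = $51,187.33325

$51,187.33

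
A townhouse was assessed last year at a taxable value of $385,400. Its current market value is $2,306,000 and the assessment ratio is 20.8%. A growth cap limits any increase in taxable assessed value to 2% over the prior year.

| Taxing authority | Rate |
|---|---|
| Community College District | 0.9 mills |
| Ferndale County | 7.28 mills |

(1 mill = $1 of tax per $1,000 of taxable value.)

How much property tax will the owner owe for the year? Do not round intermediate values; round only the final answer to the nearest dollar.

Uncapped assessed value = $2,306,000 × 0.208 = $479,648
Cap limit = $385,400 × 1.02 = $393,108
Taxable assessed value = min($479,648, $393,108) = $393,108 (cap binds)
Community College District: $393,108 × 0.0009 = $353.7972
Ferndale County: $393,108 × 0.00728 = $2,861.82624
Total = $3,215.62344

$3,216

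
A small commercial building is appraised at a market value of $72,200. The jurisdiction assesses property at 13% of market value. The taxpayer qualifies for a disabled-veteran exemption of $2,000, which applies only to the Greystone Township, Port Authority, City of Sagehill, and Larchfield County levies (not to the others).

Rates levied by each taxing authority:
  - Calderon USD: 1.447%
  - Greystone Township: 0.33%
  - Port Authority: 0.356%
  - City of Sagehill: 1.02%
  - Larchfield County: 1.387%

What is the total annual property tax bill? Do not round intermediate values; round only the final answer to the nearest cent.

Assessed value = $72,200 × 0.13 = $9,386
Calderon USD: $9,386 × 0.01447 = $135.81542
Greystone Township: ($9,386 − $2,000) × 0.0033 = $7,386 × 0.0033 = $24.3738
Port Authority: ($9,386 − $2,000) × 0.00356 = $7,386 × 0.00356 = $26.29416
City of Sagehill: ($9,386 − $2,000) × 0.0102 = $7,386 × 0.0102 = $75.3372
Larchfield County: ($9,386 − $2,000) × 0.01387 = $7,386 × 0.01387 = $102.44382
Total = $364.2644

$364.26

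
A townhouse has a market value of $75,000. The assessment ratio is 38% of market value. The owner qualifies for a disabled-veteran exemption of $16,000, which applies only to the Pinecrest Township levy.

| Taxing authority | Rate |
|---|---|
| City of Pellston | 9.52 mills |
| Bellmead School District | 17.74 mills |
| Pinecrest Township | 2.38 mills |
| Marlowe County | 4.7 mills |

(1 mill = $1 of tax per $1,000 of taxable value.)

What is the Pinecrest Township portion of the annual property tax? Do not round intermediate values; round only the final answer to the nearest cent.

$29.75

Assessed value = $75,000 × 0.38 = $28,500
Pinecrest Township taxable value = $28,500 − $16,000 = $12,500
Pinecrest Township levy = $12,500 × 0.00238 = $29.75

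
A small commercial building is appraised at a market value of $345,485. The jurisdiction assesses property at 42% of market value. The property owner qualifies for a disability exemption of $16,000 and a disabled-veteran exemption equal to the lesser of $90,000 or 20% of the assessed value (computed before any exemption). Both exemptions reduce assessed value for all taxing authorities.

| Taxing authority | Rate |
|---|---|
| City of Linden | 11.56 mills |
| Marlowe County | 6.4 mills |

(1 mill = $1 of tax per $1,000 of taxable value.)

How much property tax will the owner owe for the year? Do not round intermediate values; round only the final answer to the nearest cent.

$1,797.49

Assessed value = $345,485 × 0.42 = $145,103.7
Disabled-veteran exemption = min($90,000, 20% × $145,103.7) = min($90,000, $29,020.74) = $29,020.74 (percentage binds)
Taxable value = $145,103.7 − $16,000 − $29,020.74 = $100,082.96
City of Linden: $100,082.96 × 0.01156 = $1,156.9590176
Marlowe County: $100,082.96 × 0.0064 = $640.530944
Total = $1,797.4899616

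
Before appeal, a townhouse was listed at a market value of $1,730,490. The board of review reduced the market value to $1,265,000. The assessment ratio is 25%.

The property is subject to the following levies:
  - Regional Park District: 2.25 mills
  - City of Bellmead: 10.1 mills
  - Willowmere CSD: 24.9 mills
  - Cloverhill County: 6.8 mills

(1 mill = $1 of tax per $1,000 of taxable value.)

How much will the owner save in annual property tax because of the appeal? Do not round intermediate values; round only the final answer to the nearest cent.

Old assessed value = $1,730,490 × 0.25 = $432,622.5
New assessed value = $1,265,000 × 0.25 = $316,250
Combined rate = 0.00225 + 0.0101 + 0.0249 + 0.0068 = 0.04405
Old tax = $432,622.5 × 0.04405 = $19,057.021125
New tax = $316,250 × 0.04405 = $13,930.8125
Reduction = $19,057.021125 − $13,930.8125 = $5,126.208625

$5,126.21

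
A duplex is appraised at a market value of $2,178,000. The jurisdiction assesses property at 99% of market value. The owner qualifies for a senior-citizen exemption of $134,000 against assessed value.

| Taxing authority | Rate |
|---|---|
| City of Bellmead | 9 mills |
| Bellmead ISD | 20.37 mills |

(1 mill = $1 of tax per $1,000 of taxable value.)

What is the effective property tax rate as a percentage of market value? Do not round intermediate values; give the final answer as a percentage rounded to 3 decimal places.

2.727%

Assessed value = $2,178,000 × 0.99 = $2,156,220
Taxable value = $2,156,220 − $134,000 = $2,022,220
City of Bellmead: $2,022,220 × 0.009 = $18,199.98
Bellmead ISD: $2,022,220 × 0.02037 = $41,192.6214
Total tax = $59,392.6014
Effective rate = $59,392.6014 ÷ $2,178,000 = 2.727% of market value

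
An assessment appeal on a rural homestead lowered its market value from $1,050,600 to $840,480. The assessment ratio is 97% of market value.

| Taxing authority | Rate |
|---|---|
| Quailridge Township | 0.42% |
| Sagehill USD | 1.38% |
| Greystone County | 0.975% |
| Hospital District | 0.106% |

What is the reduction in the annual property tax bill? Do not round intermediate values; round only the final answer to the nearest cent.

$5,871.95

Old assessed value = $1,050,600 × 0.97 = $1,019,082
New assessed value = $840,480 × 0.97 = $815,265.6
Combined rate = 0.0042 + 0.0138 + 0.00975 + 0.00106 = 0.02881
Old tax = $1,019,082 × 0.02881 = $29,359.75242
New tax = $815,265.6 × 0.02881 = $23,487.801936
Reduction = $29,359.75242 − $23,487.801936 = $5,871.950484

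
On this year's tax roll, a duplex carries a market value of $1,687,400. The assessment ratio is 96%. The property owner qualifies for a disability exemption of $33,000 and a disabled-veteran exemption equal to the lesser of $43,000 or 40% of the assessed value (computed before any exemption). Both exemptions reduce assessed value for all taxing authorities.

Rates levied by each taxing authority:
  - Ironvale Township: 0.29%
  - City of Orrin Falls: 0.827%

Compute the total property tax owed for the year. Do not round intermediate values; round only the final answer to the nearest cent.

$17,245.41

Assessed value = $1,687,400 × 0.96 = $1,619,904
Disabled-veteran exemption = min($43,000, 40% × $1,619,904) = min($43,000, $647,961.6) = $43,000 (dollar cap binds)
Taxable value = $1,619,904 − $33,000 − $43,000 = $1,543,904
Ironvale Township: $1,543,904 × 0.0029 = $4,477.3216
City of Orrin Falls: $1,543,904 × 0.00827 = $12,768.08608
Total = $17,245.40768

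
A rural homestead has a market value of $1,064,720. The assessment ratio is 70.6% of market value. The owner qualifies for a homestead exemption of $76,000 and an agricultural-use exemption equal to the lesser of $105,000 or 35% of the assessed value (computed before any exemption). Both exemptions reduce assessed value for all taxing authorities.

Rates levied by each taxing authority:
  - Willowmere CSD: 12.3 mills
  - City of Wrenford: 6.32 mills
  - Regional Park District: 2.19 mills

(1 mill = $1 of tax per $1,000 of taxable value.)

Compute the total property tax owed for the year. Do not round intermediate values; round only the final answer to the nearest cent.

Assessed value = $1,064,720 × 0.706 = $751,692.32
Agricultural-use exemption = min($105,000, 35% × $751,692.32) = min($105,000, $263,092.312) = $105,000 (dollar cap binds)
Taxable value = $751,692.32 − $76,000 − $105,000 = $570,692.32
Willowmere CSD: $570,692.32 × 0.0123 = $7,019.515536
City of Wrenford: $570,692.32 × 0.00632 = $3,606.7754624
Regional Park District: $570,692.32 × 0.00219 = $1,249.8161808
Total = $11,876.1071792

$11,876.11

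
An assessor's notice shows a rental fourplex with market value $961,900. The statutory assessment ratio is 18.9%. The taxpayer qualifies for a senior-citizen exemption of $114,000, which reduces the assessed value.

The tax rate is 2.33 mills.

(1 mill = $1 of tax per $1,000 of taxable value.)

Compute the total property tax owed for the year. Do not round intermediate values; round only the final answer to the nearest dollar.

Assessed value = $961,900 × 0.189 = $181,799.1
Taxable value = $181,799.1 − $114,000 = $67,799.1
Tax = $67,799.1 × 0.00233 = $157.971903

$158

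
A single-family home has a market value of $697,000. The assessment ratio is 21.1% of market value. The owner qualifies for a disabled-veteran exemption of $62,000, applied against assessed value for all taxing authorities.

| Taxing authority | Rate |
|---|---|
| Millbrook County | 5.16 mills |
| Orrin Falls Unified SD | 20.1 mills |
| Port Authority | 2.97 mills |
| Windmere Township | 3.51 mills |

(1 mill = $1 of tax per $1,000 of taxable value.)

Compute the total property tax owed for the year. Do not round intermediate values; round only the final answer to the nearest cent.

$2,700.03

Assessed value = $697,000 × 0.211 = $147,067
Taxable value = $147,067 − $62,000 = $85,067
Millbrook County: $85,067 × 0.00516 = $438.94572
Orrin Falls Unified SD: $85,067 × 0.0201 = $1,709.8467
Port Authority: $85,067 × 0.00297 = $252.64899
Windmere Township: $85,067 × 0.00351 = $298.58517
Total = $438.94572 + $1,709.8467 + $252.64899 + $298.58517 = $2,700.02658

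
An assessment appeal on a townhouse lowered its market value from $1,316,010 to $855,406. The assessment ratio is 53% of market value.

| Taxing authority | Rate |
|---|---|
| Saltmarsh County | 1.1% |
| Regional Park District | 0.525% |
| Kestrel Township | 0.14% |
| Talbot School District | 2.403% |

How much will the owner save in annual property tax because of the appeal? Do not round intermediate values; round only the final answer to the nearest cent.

Old assessed value = $1,316,010 × 0.53 = $697,485.3
New assessed value = $855,406 × 0.53 = $453,365.18
Combined rate = 0.011 + 0.00525 + 0.0014 + 0.02403 = 0.04168
Old tax = $697,485.3 × 0.04168 = $29,071.187304
New tax = $453,365.18 × 0.04168 = $18,896.2607024
Reduction = $29,071.187304 − $18,896.2607024 = $10,174.9266016

$10,174.93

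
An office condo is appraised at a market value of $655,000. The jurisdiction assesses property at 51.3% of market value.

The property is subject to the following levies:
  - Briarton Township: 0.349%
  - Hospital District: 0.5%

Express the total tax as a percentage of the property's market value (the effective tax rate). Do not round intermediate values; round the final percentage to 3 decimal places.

Assessed value = $655,000 × 0.513 = $336,015
Briarton Township: $336,015 × 0.00349 = $1,172.69235
Hospital District: $336,015 × 0.005 = $1,680.075
Total tax = $2,852.76735
Effective rate = $2,852.76735 ÷ $655,000 = 0.436% of market value

0.436%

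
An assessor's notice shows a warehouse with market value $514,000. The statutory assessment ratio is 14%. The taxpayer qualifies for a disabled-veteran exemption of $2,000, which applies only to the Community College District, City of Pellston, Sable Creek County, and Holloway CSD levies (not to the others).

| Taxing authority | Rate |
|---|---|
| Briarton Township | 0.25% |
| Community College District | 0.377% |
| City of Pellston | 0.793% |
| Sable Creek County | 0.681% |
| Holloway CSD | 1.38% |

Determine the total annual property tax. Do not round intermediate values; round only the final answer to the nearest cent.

Assessed value = $514,000 × 0.14 = $71,960
Briarton Township: $71,960 × 0.0025 = $179.9
Community College District: ($71,960 − $2,000) × 0.00377 = $69,960 × 0.00377 = $263.7492
City of Pellston: ($71,960 − $2,000) × 0.00793 = $69,960 × 0.00793 = $554.7828
Sable Creek County: ($71,960 − $2,000) × 0.00681 = $69,960 × 0.00681 = $476.4276
Holloway CSD: ($71,960 − $2,000) × 0.0138 = $69,960 × 0.0138 = $965.448
Total = $2,440.3076

$2,440.31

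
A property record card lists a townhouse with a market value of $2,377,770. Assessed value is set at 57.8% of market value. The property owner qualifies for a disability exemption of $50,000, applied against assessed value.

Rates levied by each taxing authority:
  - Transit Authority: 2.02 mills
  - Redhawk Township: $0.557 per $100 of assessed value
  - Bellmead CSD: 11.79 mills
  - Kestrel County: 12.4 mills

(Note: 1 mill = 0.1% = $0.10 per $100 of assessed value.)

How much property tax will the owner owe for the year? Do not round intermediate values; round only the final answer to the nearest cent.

Assessed value = $2,377,770 × 0.578 = $1,374,351.06
Taxable value = $1,374,351.06 − $50,000 = $1,324,351.06
Transit Authority: $1,324,351.06 × 0.00202 = $2,675.1891412
Redhawk Township: $1,324,351.06 × 0.00557 = $7,376.6354042
Bellmead CSD: $1,324,351.06 × 0.01179 = $15,614.0989974
Kestrel County: $1,324,351.06 × 0.0124 = $16,421.953144
Total = $42,087.8766868

$42,087.88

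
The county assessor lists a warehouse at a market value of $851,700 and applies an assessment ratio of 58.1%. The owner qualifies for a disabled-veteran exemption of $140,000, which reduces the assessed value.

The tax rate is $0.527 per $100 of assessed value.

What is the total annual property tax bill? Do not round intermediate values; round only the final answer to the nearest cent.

Assessed value = $851,700 × 0.581 = $494,837.7
Taxable value = $494,837.7 − $140,000 = $354,837.7
Tax = $354,837.7 × 0.00527 = $1,869.994679

$1,869.99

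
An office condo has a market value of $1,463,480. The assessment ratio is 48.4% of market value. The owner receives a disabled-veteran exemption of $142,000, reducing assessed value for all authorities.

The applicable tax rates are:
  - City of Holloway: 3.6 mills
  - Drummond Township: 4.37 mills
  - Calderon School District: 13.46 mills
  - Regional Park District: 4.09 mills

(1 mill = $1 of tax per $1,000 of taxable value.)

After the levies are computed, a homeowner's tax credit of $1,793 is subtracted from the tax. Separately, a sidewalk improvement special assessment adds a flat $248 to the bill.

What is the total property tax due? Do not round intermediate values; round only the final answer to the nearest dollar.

Assessed value = $1,463,480 × 0.484 = $708,324.32
Taxable value = $708,324.32 − $142,000 = $566,324.32
City of Holloway: $566,324.32 × 0.0036 = $2,038.767552
Drummond Township: $566,324.32 × 0.00437 = $2,474.8372784
Calderon School District: $566,324.32 × 0.01346 = $7,622.7253472
Regional Park District: $566,324.32 × 0.00409 = $2,316.2664688
Levies subtotal = $14,452.5966464
After credit = $14,452.5966464 − $1,793 = $12,659.5966464
Total = $12,659.5966464 + $248 = $12,907.5966464

$12,908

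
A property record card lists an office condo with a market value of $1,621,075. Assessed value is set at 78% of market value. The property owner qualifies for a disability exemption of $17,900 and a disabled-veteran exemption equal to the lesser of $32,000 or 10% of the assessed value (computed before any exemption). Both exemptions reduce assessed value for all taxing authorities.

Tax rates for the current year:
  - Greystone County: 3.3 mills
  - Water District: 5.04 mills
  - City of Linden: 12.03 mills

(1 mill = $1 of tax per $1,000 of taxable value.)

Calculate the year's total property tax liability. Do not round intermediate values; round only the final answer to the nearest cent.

$24,740.15

Assessed value = $1,621,075 × 0.78 = $1,264,438.5
Disabled-veteran exemption = min($32,000, 10% × $1,264,438.5) = min($32,000, $126,443.85) = $32,000 (dollar cap binds)
Taxable value = $1,264,438.5 − $17,900 − $32,000 = $1,214,538.5
Greystone County: $1,214,538.5 × 0.0033 = $4,007.97705
Water District: $1,214,538.5 × 0.00504 = $6,121.27404
City of Linden: $1,214,538.5 × 0.01203 = $14,610.898155
Total = $24,740.149245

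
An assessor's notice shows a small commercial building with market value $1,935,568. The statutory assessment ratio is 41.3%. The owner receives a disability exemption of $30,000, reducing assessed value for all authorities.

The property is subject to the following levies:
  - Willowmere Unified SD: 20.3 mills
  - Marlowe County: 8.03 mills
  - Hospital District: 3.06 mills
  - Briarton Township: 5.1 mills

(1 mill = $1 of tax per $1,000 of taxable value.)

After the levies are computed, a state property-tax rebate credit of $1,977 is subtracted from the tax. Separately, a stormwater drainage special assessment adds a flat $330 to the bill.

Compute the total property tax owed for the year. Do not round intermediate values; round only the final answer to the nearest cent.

$26,428.03

Assessed value = $1,935,568 × 0.413 = $799,389.584
Taxable value = $799,389.584 − $30,000 = $769,389.584
Willowmere Unified SD: $769,389.584 × 0.0203 = $15,618.6085552
Marlowe County: $769,389.584 × 0.00803 = $6,178.19835952
Hospital District: $769,389.584 × 0.00306 = $2,354.33212704
Briarton Township: $769,389.584 × 0.0051 = $3,923.8868784
Levies subtotal = $28,075.02592016
After credit = $28,075.02592016 − $1,977 = $26,098.02592016
Total = $26,098.02592016 + $330 = $26,428.02592016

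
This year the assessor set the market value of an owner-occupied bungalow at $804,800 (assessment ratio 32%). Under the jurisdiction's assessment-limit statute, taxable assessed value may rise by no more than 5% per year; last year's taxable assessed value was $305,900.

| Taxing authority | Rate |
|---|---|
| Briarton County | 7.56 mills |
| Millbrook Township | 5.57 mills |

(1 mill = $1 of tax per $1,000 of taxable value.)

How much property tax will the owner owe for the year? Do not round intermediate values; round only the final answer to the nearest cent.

$3,381.45

Uncapped assessed value = $804,800 × 0.32 = $257,536
Cap limit = $305,900 × 1.05 = $321,195
Taxable assessed value = min($257,536, $321,195) = $257,536 (cap does not bind)
Briarton County: $257,536 × 0.00756 = $1,946.97216
Millbrook Township: $257,536 × 0.00557 = $1,434.47552
Total = $3,381.44768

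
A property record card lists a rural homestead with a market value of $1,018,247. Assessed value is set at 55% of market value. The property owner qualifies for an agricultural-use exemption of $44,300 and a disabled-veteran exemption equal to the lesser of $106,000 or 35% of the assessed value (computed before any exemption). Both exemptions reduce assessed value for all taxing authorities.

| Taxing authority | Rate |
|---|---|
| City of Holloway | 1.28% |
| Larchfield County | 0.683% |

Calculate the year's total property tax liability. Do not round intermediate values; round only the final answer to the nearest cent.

$8,043.11

Assessed value = $1,018,247 × 0.55 = $560,035.85
Disabled-veteran exemption = min($106,000, 35% × $560,035.85) = min($106,000, $196,012.5475) = $106,000 (dollar cap binds)
Taxable value = $560,035.85 − $44,300 − $106,000 = $409,735.85
City of Holloway: $409,735.85 × 0.0128 = $5,244.61888
Larchfield County: $409,735.85 × 0.00683 = $2,798.4958555
Total = $8,043.1147355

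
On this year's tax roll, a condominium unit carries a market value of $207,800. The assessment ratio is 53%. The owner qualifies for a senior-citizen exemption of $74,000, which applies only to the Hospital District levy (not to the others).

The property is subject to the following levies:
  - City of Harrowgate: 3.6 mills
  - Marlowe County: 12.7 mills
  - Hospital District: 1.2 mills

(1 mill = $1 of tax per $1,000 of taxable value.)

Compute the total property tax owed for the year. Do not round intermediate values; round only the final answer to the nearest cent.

$1,838.55

Assessed value = $207,800 × 0.53 = $110,134
City of Harrowgate: $110,134 × 0.0036 = $396.4824
Marlowe County: $110,134 × 0.0127 = $1,398.7018
Hospital District: ($110,134 − $74,000) × 0.0012 = $36,134 × 0.0012 = $43.3608
Total = $1,838.545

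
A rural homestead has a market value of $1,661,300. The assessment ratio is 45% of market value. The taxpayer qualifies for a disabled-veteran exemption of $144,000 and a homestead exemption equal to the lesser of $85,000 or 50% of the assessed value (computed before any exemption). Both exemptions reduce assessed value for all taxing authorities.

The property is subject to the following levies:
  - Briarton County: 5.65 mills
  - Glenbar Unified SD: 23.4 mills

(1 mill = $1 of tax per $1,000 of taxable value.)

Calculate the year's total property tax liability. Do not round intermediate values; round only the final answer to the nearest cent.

$15,064.89

Assessed value = $1,661,300 × 0.45 = $747,585
Homestead exemption = min($85,000, 50% × $747,585) = min($85,000, $373,792.5) = $85,000 (dollar cap binds)
Taxable value = $747,585 − $144,000 − $85,000 = $518,585
Briarton County: $518,585 × 0.00565 = $2,930.00525
Glenbar Unified SD: $518,585 × 0.0234 = $12,134.889
Total = $15,064.89425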